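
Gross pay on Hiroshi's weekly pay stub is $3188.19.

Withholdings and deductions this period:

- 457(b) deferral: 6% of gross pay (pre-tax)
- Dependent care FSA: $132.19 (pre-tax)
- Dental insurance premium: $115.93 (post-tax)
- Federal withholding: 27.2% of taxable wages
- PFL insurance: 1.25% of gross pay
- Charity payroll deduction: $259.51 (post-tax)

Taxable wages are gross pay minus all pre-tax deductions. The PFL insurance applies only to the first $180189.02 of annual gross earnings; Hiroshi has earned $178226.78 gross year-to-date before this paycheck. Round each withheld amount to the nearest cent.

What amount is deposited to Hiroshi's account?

Dependent care FSA: $132.19
457(b) deferral: $3188.19 × 0.06 = $191.29
Pre-tax total = $132.19 + $191.29 = $323.48
Taxable wages = $3188.19 − $323.48 = $2864.71
Federal withholding: $2864.71 × 0.272 = $779.20
PFL insurance: only $180189.02 − $178226.78 = $1962.24 of this check is subject → $1962.24 × 0.0125 = $24.53
Dental insurance premium: $115.93
Charity payroll deduction: $259.51
Total deductions = $132.19 + $191.29 + $779.20 + $24.53 + $115.93 + $259.51 = $1502.65
Net pay = $3188.19 − $1502.65 = $1685.54

$1685.54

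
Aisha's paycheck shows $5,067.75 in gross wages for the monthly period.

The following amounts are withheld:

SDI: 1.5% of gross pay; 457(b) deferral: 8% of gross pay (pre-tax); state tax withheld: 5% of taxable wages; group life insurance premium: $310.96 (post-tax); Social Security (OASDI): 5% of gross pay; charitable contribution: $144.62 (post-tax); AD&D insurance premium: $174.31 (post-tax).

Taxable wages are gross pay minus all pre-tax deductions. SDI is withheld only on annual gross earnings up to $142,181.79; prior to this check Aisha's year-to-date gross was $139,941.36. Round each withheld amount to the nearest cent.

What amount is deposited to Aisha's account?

$3,512.32

457(b) deferral: $5,067.75 × 0.08 = $405.42
Taxable wages = $5,067.75 − $405.42 = $4,662.33
State tax withheld: $4,662.33 × 0.05 = $233.12
Social Security (OASDI): $5,067.75 × 0.05 = $253.39
SDI: only $142,181.79 − $139,941.36 = $2,240.43 of this check is subject → $2,240.43 × 0.015 = $33.61
Charitable contribution: $144.62
AD&D insurance premium: $174.31
Group life insurance premium: $310.96
Total deductions = $405.42 + $233.12 + $253.39 + $33.61 + $144.62 + $174.31 + $310.96 = $1,555.43
Net pay = $5,067.75 − $1,555.43 = $3,512.32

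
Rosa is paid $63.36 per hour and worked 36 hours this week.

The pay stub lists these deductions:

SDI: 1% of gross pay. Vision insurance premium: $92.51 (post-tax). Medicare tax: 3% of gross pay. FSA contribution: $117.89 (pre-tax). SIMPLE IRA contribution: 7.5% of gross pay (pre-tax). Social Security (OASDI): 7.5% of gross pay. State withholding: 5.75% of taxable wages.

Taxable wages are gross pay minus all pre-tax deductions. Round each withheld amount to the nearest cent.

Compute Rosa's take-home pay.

Gross pay: 36 × $63.36 = $2,280.96
FSA contribution: $117.89
SIMPLE IRA contribution: $2,280.96 × 0.075 = $171.07
Pre-tax total = $117.89 + $171.07 = $288.96
Taxable wages = $2,280.96 − $288.96 = $1,992.00
State withholding: $1,992.00 × 0.0575 = $114.54
Medicare tax: $2,280.96 × 0.03 = $68.43
Social Security (OASDI): $2,280.96 × 0.075 = $171.07
SDI: $2,280.96 × 0.01 = $22.81
Vision insurance premium: $92.51
Total deductions = $117.89 + $171.07 + $114.54 + $68.43 + $171.07 + $22.81 + $92.51 = $758.32
Net pay = $2,280.96 − $758.32 = $1,522.64

$1,522.64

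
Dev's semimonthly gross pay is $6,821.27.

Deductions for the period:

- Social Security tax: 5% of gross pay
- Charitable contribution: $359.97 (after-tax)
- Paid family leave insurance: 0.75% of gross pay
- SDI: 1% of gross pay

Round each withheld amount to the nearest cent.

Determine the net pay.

$6,000.87

Paid family leave insurance: $6,821.27 × 0.0075 = $51.16
SDI: $6,821.27 × 0.01 = $68.21
Social Security tax: $6,821.27 × 0.05 = $341.06
Charitable contribution: $359.97
Total deductions = $51.16 + $68.21 + $341.06 + $359.97 = $820.40
Net pay = $6,821.27 − $820.40 = $6,000.87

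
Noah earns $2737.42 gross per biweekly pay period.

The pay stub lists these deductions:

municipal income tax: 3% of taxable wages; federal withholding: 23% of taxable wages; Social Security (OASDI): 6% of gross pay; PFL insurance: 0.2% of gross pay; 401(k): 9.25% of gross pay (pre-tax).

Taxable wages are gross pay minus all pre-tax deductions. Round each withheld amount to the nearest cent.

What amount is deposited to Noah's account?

$1668.59

401(k): $2737.42 × 0.0925 = $253.21
Taxable wages = $2737.42 − $253.21 = $2484.21
Municipal income tax: $2484.21 × 0.03 = $74.53
Federal withholding: $2484.21 × 0.23 = $571.37
PFL insurance: $2737.42 × 0.002 = $5.47
Social Security (OASDI): $2737.42 × 0.06 = $164.25
Total deductions = $253.21 + $74.53 + $571.37 + $5.47 + $164.25 = $1068.83
Net pay = $2737.42 − $1068.83 = $1668.59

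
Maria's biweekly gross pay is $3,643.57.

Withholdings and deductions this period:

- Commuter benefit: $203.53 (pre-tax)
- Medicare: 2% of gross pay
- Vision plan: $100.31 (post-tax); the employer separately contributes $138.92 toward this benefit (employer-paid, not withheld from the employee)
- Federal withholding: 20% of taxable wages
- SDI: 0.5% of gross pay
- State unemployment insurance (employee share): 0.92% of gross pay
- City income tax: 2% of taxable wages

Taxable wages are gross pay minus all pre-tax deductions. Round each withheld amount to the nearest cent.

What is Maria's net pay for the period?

Commuter benefit: $203.53
Taxable wages = $3,643.57 − $203.53 = $3,440.04
City income tax: $3,440.04 × 0.02 = $68.80
Federal withholding: $3,440.04 × 0.2 = $688.01
SDI: $3,643.57 × 0.005 = $18.22
Medicare: $3,643.57 × 0.02 = $72.87
State unemployment insurance (employee share): $3,643.57 × 0.0092 = $33.52
Vision plan: $100.31
(Employer's $138.92 toward vision plan is not withheld from the employee.)
Total deductions = $203.53 + $68.80 + $688.01 + $18.22 + $72.87 + $33.52 + $100.31 = $1,185.26
Net pay = $3,643.57 − $1,185.26 = $2,458.31

$2,458.31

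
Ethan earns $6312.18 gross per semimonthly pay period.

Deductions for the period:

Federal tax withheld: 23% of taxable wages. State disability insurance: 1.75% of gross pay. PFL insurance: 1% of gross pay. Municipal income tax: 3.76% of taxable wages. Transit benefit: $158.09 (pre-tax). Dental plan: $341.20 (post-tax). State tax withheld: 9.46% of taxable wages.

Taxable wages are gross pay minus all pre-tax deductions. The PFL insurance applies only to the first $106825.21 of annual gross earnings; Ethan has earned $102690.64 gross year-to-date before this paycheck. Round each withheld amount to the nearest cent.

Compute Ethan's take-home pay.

Transit benefit: $158.09
Taxable wages = $6312.18 − $158.09 = $6154.09
State tax withheld: $6154.09 × 0.0946 = $582.18
Federal tax withheld: $6154.09 × 0.23 = $1415.44
Municipal income tax: $6154.09 × 0.0376 = $231.39
State disability insurance: $6312.18 × 0.0175 = $110.46
PFL insurance: only $106825.21 − $102690.64 = $4134.57 of this check is subject → $4134.57 × 0.01 = $41.35
Dental plan: $341.20
Total deductions = $158.09 + $582.18 + $1415.44 + $231.39 + $110.46 + $41.35 + $341.20 = $2880.11
Net pay = $6312.18 − $2880.11 = $3432.07

$3432.07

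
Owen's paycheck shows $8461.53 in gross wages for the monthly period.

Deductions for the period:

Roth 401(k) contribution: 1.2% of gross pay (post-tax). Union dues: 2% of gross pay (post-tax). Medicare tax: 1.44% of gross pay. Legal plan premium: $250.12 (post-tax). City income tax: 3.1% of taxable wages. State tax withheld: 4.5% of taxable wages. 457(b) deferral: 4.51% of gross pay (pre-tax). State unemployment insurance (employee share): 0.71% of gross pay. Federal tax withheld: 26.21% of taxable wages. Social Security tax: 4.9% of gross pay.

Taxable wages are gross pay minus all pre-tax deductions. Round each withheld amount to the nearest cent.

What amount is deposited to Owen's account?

457(b) deferral: $8461.53 × 0.0451 = $381.62
Taxable wages = $8461.53 − $381.62 = $8079.91
City income tax: $8079.91 × 0.031 = $250.48
State tax withheld: $8079.91 × 0.045 = $363.60
Federal tax withheld: $8079.91 × 0.2621 = $2117.74
Medicare tax: $8461.53 × 0.0144 = $121.85
Social Security tax: $8461.53 × 0.049 = $414.61
State unemployment insurance (employee share): $8461.53 × 0.0071 = $60.08
Roth 401(k) contribution: $8461.53 × 0.012 = $101.54
Legal plan premium: $250.12
Union dues: $8461.53 × 0.02 = $169.23
Total deductions = $381.62 + $250.48 + $363.60 + $2117.74 + $121.85 + $414.61 + $60.08 + $101.54 + $250.12 + $169.23 = $4230.87
Net pay = $8461.53 − $4230.87 = $4230.66

$4230.66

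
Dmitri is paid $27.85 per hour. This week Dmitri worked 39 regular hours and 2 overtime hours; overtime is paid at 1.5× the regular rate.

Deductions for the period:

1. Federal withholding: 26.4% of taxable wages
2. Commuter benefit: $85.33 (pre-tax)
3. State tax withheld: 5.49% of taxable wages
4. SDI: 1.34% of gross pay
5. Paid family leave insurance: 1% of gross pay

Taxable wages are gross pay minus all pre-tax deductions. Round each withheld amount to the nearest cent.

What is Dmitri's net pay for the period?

Regular pay: 39 × $27.85 = $1,086.15
Overtime pay: 2 × $27.85 × 1.5 = $83.55
Gross pay = $1,086.15 + $83.55 = $1,169.70
Commuter benefit: $85.33
Taxable wages = $1,169.70 − $85.33 = $1,084.37
Federal withholding: $1,084.37 × 0.264 = $286.27
State tax withheld: $1,084.37 × 0.0549 = $59.53
SDI: $1,169.70 × 0.0134 = $15.67
Paid family leave insurance: $1,169.70 × 0.01 = $11.70
Total deductions = $85.33 + $286.27 + $59.53 + $15.67 + $11.70 = $458.50
Net pay = $1,169.70 − $458.50 = $711.20

$711.20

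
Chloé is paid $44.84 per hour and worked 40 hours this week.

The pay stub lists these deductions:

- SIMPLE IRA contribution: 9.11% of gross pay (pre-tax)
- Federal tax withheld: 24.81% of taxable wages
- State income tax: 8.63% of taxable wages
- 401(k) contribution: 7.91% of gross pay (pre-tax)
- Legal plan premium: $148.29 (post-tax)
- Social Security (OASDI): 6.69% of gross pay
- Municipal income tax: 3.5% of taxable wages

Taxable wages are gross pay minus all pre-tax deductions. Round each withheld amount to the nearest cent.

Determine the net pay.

Gross pay: 40 × $44.84 = $1,793.60
401(k) contribution: $1,793.60 × 0.0791 = $141.87
SIMPLE IRA contribution: $1,793.60 × 0.0911 = $163.40
Pre-tax total = $141.87 + $163.40 = $305.27
Taxable wages = $1,793.60 − $305.27 = $1,488.33
Federal tax withheld: $1,488.33 × 0.2481 = $369.25
State income tax: $1,488.33 × 0.0863 = $128.44
Municipal income tax: $1,488.33 × 0.035 = $52.09
Social Security (OASDI): $1,793.60 × 0.0669 = $119.99
Legal plan premium: $148.29
Total deductions = $141.87 + $163.40 + $369.25 + $128.44 + $52.09 + $119.99 + $148.29 = $1,123.33
Net pay = $1,793.60 − $1,123.33 = $670.27

$670.27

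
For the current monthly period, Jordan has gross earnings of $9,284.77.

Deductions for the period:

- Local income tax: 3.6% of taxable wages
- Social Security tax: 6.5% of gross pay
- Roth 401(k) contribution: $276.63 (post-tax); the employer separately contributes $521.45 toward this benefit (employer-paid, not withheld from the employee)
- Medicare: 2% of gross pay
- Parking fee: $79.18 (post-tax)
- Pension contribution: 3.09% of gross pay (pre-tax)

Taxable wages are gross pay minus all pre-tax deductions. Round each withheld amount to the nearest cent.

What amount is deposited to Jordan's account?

Pension contribution: $9,284.77 × 0.0309 = $286.90
Taxable wages = $9,284.77 − $286.90 = $8,997.87
Local income tax: $8,997.87 × 0.036 = $323.92
Social Security tax: $9,284.77 × 0.065 = $603.51
Medicare: $9,284.77 × 0.02 = $185.70
Parking fee: $79.18
Roth 401(k) contribution: $276.63
(Employer's $521.45 toward Roth 401(k) contribution is not withheld from the employee.)
Total deductions = $286.90 + $323.92 + $603.51 + $185.70 + $79.18 + $276.63 = $1,755.84
Net pay = $9,284.77 − $1,755.84 = $7,528.93

$7,528.93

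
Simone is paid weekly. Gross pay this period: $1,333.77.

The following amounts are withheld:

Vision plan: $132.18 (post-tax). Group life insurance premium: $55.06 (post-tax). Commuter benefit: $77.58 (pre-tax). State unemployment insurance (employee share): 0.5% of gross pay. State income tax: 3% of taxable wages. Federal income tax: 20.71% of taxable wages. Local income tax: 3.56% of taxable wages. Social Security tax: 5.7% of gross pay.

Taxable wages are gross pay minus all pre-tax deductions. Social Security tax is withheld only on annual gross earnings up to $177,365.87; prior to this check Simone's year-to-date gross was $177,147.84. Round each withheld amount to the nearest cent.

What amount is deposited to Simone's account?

Commuter benefit: $77.58
Taxable wages = $1,333.77 − $77.58 = $1,256.19
State income tax: $1,256.19 × 0.03 = $37.69
Local income tax: $1,256.19 × 0.0356 = $44.72
Federal income tax: $1,256.19 × 0.2071 = $260.16
Social Security tax: only $177,365.87 − $177,147.84 = $218.03 of this check is subject → $218.03 × 0.057 = $12.43
State unemployment insurance (employee share): $1,333.77 × 0.005 = $6.67
Vision plan: $132.18
Group life insurance premium: $55.06
Total deductions = $77.58 + $37.69 + $44.72 + $260.16 + $12.43 + $6.67 + $132.18 + $55.06 = $626.49
Net pay = $1,333.77 − $626.49 = $707.28

$707.28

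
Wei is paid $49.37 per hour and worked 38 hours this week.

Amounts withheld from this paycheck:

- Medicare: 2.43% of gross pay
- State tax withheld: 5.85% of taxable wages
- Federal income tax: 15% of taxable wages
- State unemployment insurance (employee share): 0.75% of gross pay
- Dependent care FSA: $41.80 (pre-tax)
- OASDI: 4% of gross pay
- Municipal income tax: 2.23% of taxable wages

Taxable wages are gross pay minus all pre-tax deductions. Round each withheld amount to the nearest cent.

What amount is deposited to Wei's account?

Gross pay: 38 × $49.37 = $1,876.06
Dependent care FSA: $41.80
Taxable wages = $1,876.06 − $41.80 = $1,834.26
Municipal income tax: $1,834.26 × 0.0223 = $40.90
State tax withheld: $1,834.26 × 0.0585 = $107.30
Federal income tax: $1,834.26 × 0.15 = $275.14
OASDI: $1,876.06 × 0.04 = $75.04
Medicare: $1,876.06 × 0.0243 = $45.59
State unemployment insurance (employee share): $1,876.06 × 0.0075 = $14.07
Total deductions = $41.80 + $40.90 + $107.30 + $275.14 + $75.04 + $45.59 + $14.07 = $599.84
Net pay = $1,876.06 − $599.84 = $1,276.22

$1,276.22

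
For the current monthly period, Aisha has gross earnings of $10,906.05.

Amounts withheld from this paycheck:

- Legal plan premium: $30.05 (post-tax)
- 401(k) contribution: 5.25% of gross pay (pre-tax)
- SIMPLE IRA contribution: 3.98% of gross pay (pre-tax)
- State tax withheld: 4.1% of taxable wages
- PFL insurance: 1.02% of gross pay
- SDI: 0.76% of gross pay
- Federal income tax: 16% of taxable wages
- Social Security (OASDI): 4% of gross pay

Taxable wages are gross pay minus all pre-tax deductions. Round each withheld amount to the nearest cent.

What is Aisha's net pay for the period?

401(k) contribution: $10,906.05 × 0.0525 = $572.57
SIMPLE IRA contribution: $10,906.05 × 0.0398 = $434.06
Pre-tax total = $572.57 + $434.06 = $1,006.63
Taxable wages = $10,906.05 − $1,006.63 = $9,899.42
State tax withheld: $9,899.42 × 0.041 = $405.88
Federal income tax: $9,899.42 × 0.16 = $1,583.91
Social Security (OASDI): $10,906.05 × 0.04 = $436.24
PFL insurance: $10,906.05 × 0.0102 = $111.24
SDI: $10,906.05 × 0.0076 = $82.89
Legal plan premium: $30.05
Total deductions = $572.57 + $434.06 + $405.88 + $1,583.91 + $436.24 + $111.24 + $82.89 + $30.05 = $3,656.84
Net pay = $10,906.05 − $3,656.84 = $7,249.21

$7,249.21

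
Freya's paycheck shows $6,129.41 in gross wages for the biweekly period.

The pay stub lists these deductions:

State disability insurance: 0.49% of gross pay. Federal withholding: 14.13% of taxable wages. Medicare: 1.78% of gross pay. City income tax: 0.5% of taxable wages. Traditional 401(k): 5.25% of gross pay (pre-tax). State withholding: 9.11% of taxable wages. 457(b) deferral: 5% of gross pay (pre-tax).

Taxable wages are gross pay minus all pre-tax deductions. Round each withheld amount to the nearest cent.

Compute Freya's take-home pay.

457(b) deferral: $6,129.41 × 0.05 = $306.47
Traditional 401(k): $6,129.41 × 0.0525 = $321.79
Pre-tax total = $306.47 + $321.79 = $628.26
Taxable wages = $6,129.41 − $628.26 = $5,501.15
State withholding: $5,501.15 × 0.0911 = $501.15
Federal withholding: $5,501.15 × 0.1413 = $777.31
City income tax: $5,501.15 × 0.005 = $27.51
State disability insurance: $6,129.41 × 0.0049 = $30.03
Medicare: $6,129.41 × 0.0178 = $109.10
Total deductions = $306.47 + $321.79 + $501.15 + $777.31 + $27.51 + $30.03 + $109.10 = $2,073.36
Net pay = $6,129.41 − $2,073.36 = $4,056.05

$4,056.05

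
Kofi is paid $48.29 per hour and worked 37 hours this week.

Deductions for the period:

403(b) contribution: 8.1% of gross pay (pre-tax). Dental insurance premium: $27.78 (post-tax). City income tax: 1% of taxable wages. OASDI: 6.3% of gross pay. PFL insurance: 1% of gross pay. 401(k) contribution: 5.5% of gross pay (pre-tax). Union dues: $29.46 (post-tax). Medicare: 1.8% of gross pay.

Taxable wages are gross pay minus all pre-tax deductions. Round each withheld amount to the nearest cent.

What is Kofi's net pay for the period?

Gross pay: 37 × $48.29 = $1,786.73
401(k) contribution: $1,786.73 × 0.055 = $98.27
403(b) contribution: $1,786.73 × 0.081 = $144.73
Pre-tax total = $98.27 + $144.73 = $243.00
Taxable wages = $1,786.73 − $243.00 = $1,543.73
City income tax: $1,543.73 × 0.01 = $15.44
OASDI: $1,786.73 × 0.063 = $112.56
PFL insurance: $1,786.73 × 0.01 = $17.87
Medicare: $1,786.73 × 0.018 = $32.16
Union dues: $29.46
Dental insurance premium: $27.78
Total deductions = $98.27 + $144.73 + $15.44 + $112.56 + $17.87 + $32.16 + $29.46 + $27.78 = $478.27
Net pay = $1,786.73 − $478.27 = $1,308.46

$1,308.46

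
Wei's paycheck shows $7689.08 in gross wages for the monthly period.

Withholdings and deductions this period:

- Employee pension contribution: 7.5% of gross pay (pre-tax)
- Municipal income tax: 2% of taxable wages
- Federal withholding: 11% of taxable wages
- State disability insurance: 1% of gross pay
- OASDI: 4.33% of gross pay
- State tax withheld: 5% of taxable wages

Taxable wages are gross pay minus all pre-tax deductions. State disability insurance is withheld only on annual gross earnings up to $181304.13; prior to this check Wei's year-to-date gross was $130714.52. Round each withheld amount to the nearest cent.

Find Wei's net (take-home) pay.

Employee pension contribution: $7689.08 × 0.075 = $576.68
Taxable wages = $7689.08 − $576.68 = $7112.40
Federal withholding: $7112.40 × 0.11 = $782.36
Municipal income tax: $7112.40 × 0.02 = $142.25
State tax withheld: $7112.40 × 0.05 = $355.62
OASDI: $7689.08 × 0.0433 = $332.94
State disability insurance: cap not yet reached, full $7689.08 is subject → $7689.08 × 0.01 = $76.89
Total deductions = $576.68 + $782.36 + $142.25 + $355.62 + $332.94 + $76.89 = $2266.74
Net pay = $7689.08 − $2266.74 = $5422.34

$5422.34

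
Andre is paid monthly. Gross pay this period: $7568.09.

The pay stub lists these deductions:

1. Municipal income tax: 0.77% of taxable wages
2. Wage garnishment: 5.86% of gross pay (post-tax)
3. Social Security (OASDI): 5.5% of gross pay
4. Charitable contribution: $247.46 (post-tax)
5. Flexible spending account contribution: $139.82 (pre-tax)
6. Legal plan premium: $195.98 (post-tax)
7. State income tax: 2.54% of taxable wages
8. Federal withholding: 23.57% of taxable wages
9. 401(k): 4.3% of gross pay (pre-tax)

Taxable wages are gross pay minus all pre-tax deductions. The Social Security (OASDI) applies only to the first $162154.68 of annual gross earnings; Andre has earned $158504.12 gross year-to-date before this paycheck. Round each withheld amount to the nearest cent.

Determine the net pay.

$4105.89

401(k): $7568.09 × 0.043 = $325.43
Flexible spending account contribution: $139.82
Pre-tax total = $325.43 + $139.82 = $465.25
Taxable wages = $7568.09 − $465.25 = $7102.84
Federal withholding: $7102.84 × 0.2357 = $1674.14
State income tax: $7102.84 × 0.0254 = $180.41
Municipal income tax: $7102.84 × 0.0077 = $54.69
Social Security (OASDI): only $162154.68 − $158504.12 = $3650.56 of this check is subject → $3650.56 × 0.055 = $200.78
Legal plan premium: $195.98
Charitable contribution: $247.46
Wage garnishment: $7568.09 × 0.0586 = $443.49
Total deductions = $325.43 + $139.82 + $1674.14 + $180.41 + $54.69 + $200.78 + $195.98 + $247.46 + $443.49 = $3462.20
Net pay = $7568.09 − $3462.20 = $4105.89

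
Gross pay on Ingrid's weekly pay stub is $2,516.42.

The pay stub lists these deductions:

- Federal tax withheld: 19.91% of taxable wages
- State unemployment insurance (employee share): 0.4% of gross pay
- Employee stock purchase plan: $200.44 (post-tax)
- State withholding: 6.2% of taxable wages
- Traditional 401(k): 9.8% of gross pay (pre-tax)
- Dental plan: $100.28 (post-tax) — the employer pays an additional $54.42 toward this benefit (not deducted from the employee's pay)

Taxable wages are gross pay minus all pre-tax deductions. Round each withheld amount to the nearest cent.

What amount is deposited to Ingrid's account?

Traditional 401(k): $2,516.42 × 0.098 = $246.61
Taxable wages = $2,516.42 − $246.61 = $2,269.81
Federal tax withheld: $2,269.81 × 0.1991 = $451.92
State withholding: $2,269.81 × 0.062 = $140.73
State unemployment insurance (employee share): $2,516.42 × 0.004 = $10.07
Employee stock purchase plan: $200.44
Dental plan: $100.28
(Employer's $54.42 toward dental plan is not withheld from the employee.)
Total deductions = $246.61 + $451.92 + $140.73 + $10.07 + $200.44 + $100.28 = $1,150.05
Net pay = $2,516.42 − $1,150.05 = $1,366.37

$1,366.37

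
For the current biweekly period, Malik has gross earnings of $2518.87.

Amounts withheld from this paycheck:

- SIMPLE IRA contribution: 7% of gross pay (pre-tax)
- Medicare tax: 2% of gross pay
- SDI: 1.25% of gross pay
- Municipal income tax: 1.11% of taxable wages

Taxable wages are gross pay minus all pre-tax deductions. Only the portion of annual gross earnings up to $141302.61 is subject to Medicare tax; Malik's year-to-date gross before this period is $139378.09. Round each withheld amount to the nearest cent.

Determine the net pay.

SIMPLE IRA contribution: $2518.87 × 0.07 = $176.32
Taxable wages = $2518.87 − $176.32 = $2342.55
Municipal income tax: $2342.55 × 0.0111 = $26.00
SDI: $2518.87 × 0.0125 = $31.49
Medicare tax: only $141302.61 − $139378.09 = $1924.52 of this check is subject → $1924.52 × 0.02 = $38.49
Total deductions = $176.32 + $26.00 + $31.49 + $38.49 = $272.30
Net pay = $2518.87 − $272.30 = $2246.57

$2246.57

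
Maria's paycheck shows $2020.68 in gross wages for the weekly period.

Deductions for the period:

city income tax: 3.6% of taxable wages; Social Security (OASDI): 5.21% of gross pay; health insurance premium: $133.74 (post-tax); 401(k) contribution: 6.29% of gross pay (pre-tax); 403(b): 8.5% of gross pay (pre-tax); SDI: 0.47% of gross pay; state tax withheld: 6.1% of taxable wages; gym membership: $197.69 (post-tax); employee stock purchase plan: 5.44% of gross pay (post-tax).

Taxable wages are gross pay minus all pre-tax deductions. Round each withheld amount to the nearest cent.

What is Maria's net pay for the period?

401(k) contribution: $2020.68 × 0.0629 = $127.10
403(b): $2020.68 × 0.085 = $171.76
Pre-tax total = $127.10 + $171.76 = $298.86
Taxable wages = $2020.68 − $298.86 = $1721.82
City income tax: $1721.82 × 0.036 = $61.99
State tax withheld: $1721.82 × 0.061 = $105.03
Social Security (OASDI): $2020.68 × 0.0521 = $105.28
SDI: $2020.68 × 0.0047 = $9.50
Employee stock purchase plan: $2020.68 × 0.0544 = $109.92
Gym membership: $197.69
Health insurance premium: $133.74
Total deductions = $127.10 + $171.76 + $61.99 + $105.03 + $105.28 + $9.50 + $109.92 + $197.69 + $133.74 = $1022.01
Net pay = $2020.68 − $1022.01 = $998.67

$998.67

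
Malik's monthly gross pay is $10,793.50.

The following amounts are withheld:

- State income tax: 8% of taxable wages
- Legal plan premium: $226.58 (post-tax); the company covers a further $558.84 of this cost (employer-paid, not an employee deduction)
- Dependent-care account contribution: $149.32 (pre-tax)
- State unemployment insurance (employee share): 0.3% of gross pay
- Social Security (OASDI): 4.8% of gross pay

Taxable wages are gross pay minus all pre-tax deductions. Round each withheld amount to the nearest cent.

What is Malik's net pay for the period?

$9,015.60

Dependent-care account contribution: $149.32
Taxable wages = $10,793.50 − $149.32 = $10,644.18
State income tax: $10,644.18 × 0.08 = $851.53
Social Security (OASDI): $10,793.50 × 0.048 = $518.09
State unemployment insurance (employee share): $10,793.50 × 0.003 = $32.38
Legal plan premium: $226.58
(Employer's $558.84 toward legal plan premium is not withheld from the employee.)
Total deductions = $149.32 + $851.53 + $518.09 + $32.38 + $226.58 = $1,777.90
Net pay = $10,793.50 − $1,777.90 = $9,015.60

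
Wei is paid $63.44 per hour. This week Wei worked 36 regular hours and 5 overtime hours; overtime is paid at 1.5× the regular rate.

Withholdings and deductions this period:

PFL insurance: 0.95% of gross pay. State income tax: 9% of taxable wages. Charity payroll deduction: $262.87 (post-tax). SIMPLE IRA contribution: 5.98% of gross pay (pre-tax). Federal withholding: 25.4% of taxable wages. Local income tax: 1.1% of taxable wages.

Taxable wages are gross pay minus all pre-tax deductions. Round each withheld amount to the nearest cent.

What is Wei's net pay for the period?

$1,384.44

Regular pay: 36 × $63.44 = $2,283.84
Overtime pay: 5 × $63.44 × 1.5 = $475.80
Gross pay = $2,283.84 + $475.80 = $2,759.64
SIMPLE IRA contribution: $2,759.64 × 0.0598 = $165.03
Taxable wages = $2,759.64 − $165.03 = $2,594.61
State income tax: $2,594.61 × 0.09 = $233.51
Federal withholding: $2,594.61 × 0.254 = $659.03
Local income tax: $2,594.61 × 0.011 = $28.54
PFL insurance: $2,759.64 × 0.0095 = $26.22
Charity payroll deduction: $262.87
Total deductions = $165.03 + $233.51 + $659.03 + $28.54 + $26.22 + $262.87 = $1,375.20
Net pay = $2,759.64 − $1,375.20 = $1,384.44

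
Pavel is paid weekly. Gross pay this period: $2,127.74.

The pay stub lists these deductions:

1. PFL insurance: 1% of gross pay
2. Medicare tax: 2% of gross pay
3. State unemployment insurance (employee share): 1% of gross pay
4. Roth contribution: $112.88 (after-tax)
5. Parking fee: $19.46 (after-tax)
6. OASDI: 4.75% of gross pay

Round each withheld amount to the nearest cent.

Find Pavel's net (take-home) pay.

OASDI: $2,127.74 × 0.0475 = $101.07
State unemployment insurance (employee share): $2,127.74 × 0.01 = $21.28
Medicare tax: $2,127.74 × 0.02 = $42.55
PFL insurance: $2,127.74 × 0.01 = $21.28
Parking fee: $19.46
Roth contribution: $112.88
Total deductions = $101.07 + $21.28 + $42.55 + $21.28 + $19.46 + $112.88 = $318.52
Net pay = $2,127.74 − $318.52 = $1,809.22

$1,809.22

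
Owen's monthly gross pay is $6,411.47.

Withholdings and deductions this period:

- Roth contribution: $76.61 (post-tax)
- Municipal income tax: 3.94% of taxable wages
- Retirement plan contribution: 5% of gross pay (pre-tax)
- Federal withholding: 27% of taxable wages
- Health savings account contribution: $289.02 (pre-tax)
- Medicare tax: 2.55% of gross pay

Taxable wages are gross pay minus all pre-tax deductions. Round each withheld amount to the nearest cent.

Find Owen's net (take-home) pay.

Health savings account contribution: $289.02
Retirement plan contribution: $6,411.47 × 0.05 = $320.57
Pre-tax total = $289.02 + $320.57 = $609.59
Taxable wages = $6,411.47 − $609.59 = $5,801.88
Municipal income tax: $5,801.88 × 0.0394 = $228.59
Federal withholding: $5,801.88 × 0.27 = $1,566.51
Medicare tax: $6,411.47 × 0.0255 = $163.49
Roth contribution: $76.61
Total deductions = $289.02 + $320.57 + $228.59 + $1,566.51 + $163.49 + $76.61 = $2,644.79
Net pay = $6,411.47 − $2,644.79 = $3,766.68

$3,766.68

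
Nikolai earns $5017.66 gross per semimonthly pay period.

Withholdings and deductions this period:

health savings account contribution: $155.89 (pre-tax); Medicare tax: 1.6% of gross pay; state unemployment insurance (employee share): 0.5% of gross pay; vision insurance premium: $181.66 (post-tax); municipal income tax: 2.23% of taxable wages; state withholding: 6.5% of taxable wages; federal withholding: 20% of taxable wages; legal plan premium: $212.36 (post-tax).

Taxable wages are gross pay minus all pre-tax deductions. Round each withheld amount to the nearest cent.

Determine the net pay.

$2965.59

Health savings account contribution: $155.89
Taxable wages = $5017.66 − $155.89 = $4861.77
Federal withholding: $4861.77 × 0.2 = $972.35
Municipal income tax: $4861.77 × 0.0223 = $108.42
State withholding: $4861.77 × 0.065 = $316.02
State unemployment insurance (employee share): $5017.66 × 0.005 = $25.09
Medicare tax: $5017.66 × 0.016 = $80.28
Legal plan premium: $212.36
Vision insurance premium: $181.66
Total deductions = $155.89 + $972.35 + $108.42 + $316.02 + $25.09 + $80.28 + $212.36 + $181.66 = $2052.07
Net pay = $5017.66 − $2052.07 = $2965.59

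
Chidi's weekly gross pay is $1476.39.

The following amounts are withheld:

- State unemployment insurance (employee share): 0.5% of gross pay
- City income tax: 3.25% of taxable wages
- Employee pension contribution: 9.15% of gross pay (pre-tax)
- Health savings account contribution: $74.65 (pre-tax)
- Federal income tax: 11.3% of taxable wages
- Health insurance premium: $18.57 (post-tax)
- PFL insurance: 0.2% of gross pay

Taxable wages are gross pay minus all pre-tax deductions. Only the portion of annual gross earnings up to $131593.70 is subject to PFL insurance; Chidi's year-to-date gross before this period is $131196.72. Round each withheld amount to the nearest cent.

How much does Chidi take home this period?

Health savings account contribution: $74.65
Employee pension contribution: $1476.39 × 0.0915 = $135.09
Pre-tax total = $74.65 + $135.09 = $209.74
Taxable wages = $1476.39 − $209.74 = $1266.65
Federal income tax: $1266.65 × 0.113 = $143.13
City income tax: $1266.65 × 0.0325 = $41.17
State unemployment insurance (employee share): $1476.39 × 0.005 = $7.38
PFL insurance: only $131593.70 − $131196.72 = $396.98 of this check is subject → $396.98 × 0.002 = $0.79
Health insurance premium: $18.57
Total deductions = $74.65 + $135.09 + $143.13 + $41.17 + $7.38 + $0.79 + $18.57 = $420.78
Net pay = $1476.39 − $420.78 = $1055.61

$1055.61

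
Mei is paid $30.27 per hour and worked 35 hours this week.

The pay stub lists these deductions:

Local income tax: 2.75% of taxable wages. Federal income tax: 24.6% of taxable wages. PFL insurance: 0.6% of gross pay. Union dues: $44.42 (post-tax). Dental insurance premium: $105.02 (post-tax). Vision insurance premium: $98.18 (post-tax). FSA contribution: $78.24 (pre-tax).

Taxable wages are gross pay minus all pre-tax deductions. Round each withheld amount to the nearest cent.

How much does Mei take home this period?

Gross pay: 35 × $30.27 = $1,059.45
FSA contribution: $78.24
Taxable wages = $1,059.45 − $78.24 = $981.21
Local income tax: $981.21 × 0.0275 = $26.98
Federal income tax: $981.21 × 0.246 = $241.38
PFL insurance: $1,059.45 × 0.006 = $6.36
Union dues: $44.42
Vision insurance premium: $98.18
Dental insurance premium: $105.02
Total deductions = $78.24 + $26.98 + $241.38 + $6.36 + $44.42 + $98.18 + $105.02 = $600.58
Net pay = $1,059.45 − $600.58 = $458.87

$458.87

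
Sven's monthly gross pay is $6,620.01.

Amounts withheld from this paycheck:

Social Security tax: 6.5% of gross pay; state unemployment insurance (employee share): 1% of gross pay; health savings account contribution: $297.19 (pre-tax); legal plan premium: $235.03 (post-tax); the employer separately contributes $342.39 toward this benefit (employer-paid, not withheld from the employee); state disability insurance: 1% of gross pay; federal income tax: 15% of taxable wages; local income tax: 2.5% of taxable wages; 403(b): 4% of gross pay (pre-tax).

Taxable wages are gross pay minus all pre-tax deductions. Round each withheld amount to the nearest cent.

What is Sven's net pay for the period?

$4,200.14

403(b): $6,620.01 × 0.04 = $264.80
Health savings account contribution: $297.19
Pre-tax total = $264.80 + $297.19 = $561.99
Taxable wages = $6,620.01 − $561.99 = $6,058.02
Federal income tax: $6,058.02 × 0.15 = $908.70
Local income tax: $6,058.02 × 0.025 = $151.45
State disability insurance: $6,620.01 × 0.01 = $66.20
Social Security tax: $6,620.01 × 0.065 = $430.30
State unemployment insurance (employee share): $6,620.01 × 0.01 = $66.20
Legal plan premium: $235.03
(Employer's $342.39 toward legal plan premium is not withheld from the employee.)
Total deductions = $264.80 + $297.19 + $908.70 + $151.45 + $66.20 + $430.30 + $66.20 + $235.03 = $2,419.87
Net pay = $6,620.01 − $2,419.87 = $4,200.14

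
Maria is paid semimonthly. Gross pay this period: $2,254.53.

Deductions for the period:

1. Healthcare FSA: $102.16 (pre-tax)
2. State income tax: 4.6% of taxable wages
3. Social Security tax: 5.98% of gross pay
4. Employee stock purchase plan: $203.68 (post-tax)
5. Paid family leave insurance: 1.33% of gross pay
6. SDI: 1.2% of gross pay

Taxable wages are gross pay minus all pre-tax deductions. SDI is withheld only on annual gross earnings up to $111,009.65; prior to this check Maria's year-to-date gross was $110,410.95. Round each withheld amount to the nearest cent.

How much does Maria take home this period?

$1,677.69

Healthcare FSA: $102.16
Taxable wages = $2,254.53 − $102.16 = $2,152.37
State income tax: $2,152.37 × 0.046 = $99.01
Paid family leave insurance: $2,254.53 × 0.0133 = $29.99
SDI: only $111,009.65 − $110,410.95 = $598.70 of this check is subject → $598.70 × 0.012 = $7.18
Social Security tax: $2,254.53 × 0.0598 = $134.82
Employee stock purchase plan: $203.68
Total deductions = $102.16 + $99.01 + $29.99 + $7.18 + $134.82 + $203.68 = $576.84
Net pay = $2,254.53 − $576.84 = $1,677.69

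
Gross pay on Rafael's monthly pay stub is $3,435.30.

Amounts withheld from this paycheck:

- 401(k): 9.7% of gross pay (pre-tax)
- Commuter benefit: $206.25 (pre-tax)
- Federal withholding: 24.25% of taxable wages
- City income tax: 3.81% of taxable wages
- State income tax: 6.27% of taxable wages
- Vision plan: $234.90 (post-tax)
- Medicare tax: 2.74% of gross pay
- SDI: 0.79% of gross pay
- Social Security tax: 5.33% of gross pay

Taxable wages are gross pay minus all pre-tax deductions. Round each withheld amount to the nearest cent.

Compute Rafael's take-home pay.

$1,362.42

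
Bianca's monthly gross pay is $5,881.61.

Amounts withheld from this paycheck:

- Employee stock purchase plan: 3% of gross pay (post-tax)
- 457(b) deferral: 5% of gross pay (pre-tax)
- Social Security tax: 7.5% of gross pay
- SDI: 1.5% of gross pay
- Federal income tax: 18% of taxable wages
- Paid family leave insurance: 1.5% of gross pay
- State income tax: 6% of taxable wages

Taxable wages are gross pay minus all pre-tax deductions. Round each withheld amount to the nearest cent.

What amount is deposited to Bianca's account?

$3,452.51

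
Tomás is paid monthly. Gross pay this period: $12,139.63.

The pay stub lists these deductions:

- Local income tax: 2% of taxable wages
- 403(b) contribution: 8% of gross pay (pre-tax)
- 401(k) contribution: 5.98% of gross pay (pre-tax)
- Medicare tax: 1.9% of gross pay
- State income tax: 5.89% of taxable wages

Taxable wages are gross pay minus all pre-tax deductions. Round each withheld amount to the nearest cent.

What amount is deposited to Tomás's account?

$9,387.95

401(k) contribution: $12,139.63 × 0.0598 = $725.95
403(b) contribution: $12,139.63 × 0.08 = $971.17
Pre-tax total = $725.95 + $971.17 = $1,697.12
Taxable wages = $12,139.63 − $1,697.12 = $10,442.51
Local income tax: $10,442.51 × 0.02 = $208.85
State income tax: $10,442.51 × 0.0589 = $615.06
Medicare tax: $12,139.63 × 0.019 = $230.65
Total deductions = $725.95 + $971.17 + $208.85 + $615.06 + $230.65 = $2,751.68
Net pay = $12,139.63 − $2,751.68 = $9,387.95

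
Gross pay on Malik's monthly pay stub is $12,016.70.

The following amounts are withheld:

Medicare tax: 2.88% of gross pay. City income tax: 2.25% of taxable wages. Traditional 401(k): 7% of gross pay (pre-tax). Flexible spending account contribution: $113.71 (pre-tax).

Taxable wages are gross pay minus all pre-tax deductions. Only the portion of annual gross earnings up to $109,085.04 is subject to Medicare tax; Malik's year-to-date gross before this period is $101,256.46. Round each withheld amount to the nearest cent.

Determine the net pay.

$10,587.47

Flexible spending account contribution: $113.71
Traditional 401(k): $12,016.70 × 0.07 = $841.17
Pre-tax total = $113.71 + $841.17 = $954.88
Taxable wages = $12,016.70 − $954.88 = $11,061.82
City income tax: $11,061.82 × 0.0225 = $248.89
Medicare tax: only $109,085.04 − $101,256.46 = $7,828.58 of this check is subject → $7,828.58 × 0.0288 = $225.46
Total deductions = $113.71 + $841.17 + $248.89 + $225.46 = $1,429.23
Net pay = $12,016.70 − $1,429.23 = $10,587.47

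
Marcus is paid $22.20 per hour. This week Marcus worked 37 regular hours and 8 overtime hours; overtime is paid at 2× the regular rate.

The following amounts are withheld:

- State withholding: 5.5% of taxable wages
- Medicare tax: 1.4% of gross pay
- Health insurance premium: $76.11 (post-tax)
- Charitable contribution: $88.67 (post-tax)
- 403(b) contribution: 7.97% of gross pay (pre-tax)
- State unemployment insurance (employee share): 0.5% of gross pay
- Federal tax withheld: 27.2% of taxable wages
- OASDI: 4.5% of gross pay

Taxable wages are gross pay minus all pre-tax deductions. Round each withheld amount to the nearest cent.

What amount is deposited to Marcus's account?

$488.65

Regular pay: 37 × $22.20 = $821.40
Overtime pay: 8 × $22.20 × 2 = $355.20
Gross pay = $821.40 + $355.20 = $1,176.60
403(b) contribution: $1,176.60 × 0.0797 = $93.78
Taxable wages = $1,176.60 − $93.78 = $1,082.82
Federal tax withheld: $1,082.82 × 0.272 = $294.53
State withholding: $1,082.82 × 0.055 = $59.56
State unemployment insurance (employee share): $1,176.60 × 0.005 = $5.88
OASDI: $1,176.60 × 0.045 = $52.95
Medicare tax: $1,176.60 × 0.014 = $16.47
Charitable contribution: $88.67
Health insurance premium: $76.11
Total deductions = $93.78 + $294.53 + $59.56 + $5.88 + $52.95 + $16.47 + $88.67 + $76.11 = $687.95
Net pay = $1,176.60 − $687.95 = $488.65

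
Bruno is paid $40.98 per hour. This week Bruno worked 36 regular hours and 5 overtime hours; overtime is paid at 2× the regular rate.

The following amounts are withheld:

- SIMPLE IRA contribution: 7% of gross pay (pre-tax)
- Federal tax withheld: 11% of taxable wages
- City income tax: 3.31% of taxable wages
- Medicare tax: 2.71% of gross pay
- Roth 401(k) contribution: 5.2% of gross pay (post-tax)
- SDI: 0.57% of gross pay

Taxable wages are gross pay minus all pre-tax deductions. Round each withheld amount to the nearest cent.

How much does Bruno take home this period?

$1342.40

Regular pay: 36 × $40.98 = $1475.28
Overtime pay: 5 × $40.98 × 2 = $409.80
Gross pay = $1475.28 + $409.80 = $1885.08
SIMPLE IRA contribution: $1885.08 × 0.07 = $131.96
Taxable wages = $1885.08 − $131.96 = $1753.12
Federal tax withheld: $1753.12 × 0.11 = $192.84
City income tax: $1753.12 × 0.0331 = $58.03
SDI: $1885.08 × 0.0057 = $10.74
Medicare tax: $1885.08 × 0.0271 = $51.09
Roth 401(k) contribution: $1885.08 × 0.052 = $98.02
Total deductions = $131.96 + $192.84 + $58.03 + $10.74 + $51.09 + $98.02 = $542.68
Net pay = $1885.08 − $542.68 = $1342.40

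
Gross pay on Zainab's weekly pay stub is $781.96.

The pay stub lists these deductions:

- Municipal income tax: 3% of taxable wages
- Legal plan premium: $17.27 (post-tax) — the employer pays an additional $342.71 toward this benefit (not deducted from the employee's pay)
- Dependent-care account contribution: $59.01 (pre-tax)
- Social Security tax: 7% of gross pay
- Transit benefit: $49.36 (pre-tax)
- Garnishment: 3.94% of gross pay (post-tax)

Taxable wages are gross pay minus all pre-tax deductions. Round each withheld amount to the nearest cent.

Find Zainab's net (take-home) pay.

$550.56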